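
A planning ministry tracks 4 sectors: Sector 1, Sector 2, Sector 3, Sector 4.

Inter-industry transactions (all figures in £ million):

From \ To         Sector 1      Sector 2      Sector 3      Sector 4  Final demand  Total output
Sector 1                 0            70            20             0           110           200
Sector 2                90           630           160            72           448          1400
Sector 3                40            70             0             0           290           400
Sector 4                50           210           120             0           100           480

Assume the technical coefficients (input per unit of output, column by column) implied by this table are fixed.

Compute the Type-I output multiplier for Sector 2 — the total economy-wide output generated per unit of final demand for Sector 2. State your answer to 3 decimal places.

Technical coefficients a_ij = z_ij / X_j:
  a_11 = 0/200 = 0.00, a_21 = 90/200 = 0.45, a_31 = 40/200 = 0.20, a_41 = 50/200 = 0.25
  a_12 = 70/1400 = 0.05, a_22 = 630/1400 = 0.45, a_32 = 70/1400 = 0.05, a_42 = 210/1400 = 0.15
  a_13 = 20/400 = 0.05, a_23 = 160/400 = 0.40, a_33 = 0/400 = 0.00, a_43 = 120/400 = 0.30
  a_14 = 0/480 = 0.00, a_24 = 72/480 = 0.15, a_34 = 0/480 = 0.00, a_44 = 0/480 = 0.00
I − A =
  [   1.00    -0.05    -0.05     0.00]
  [  -0.45     0.55    -0.40    -0.15]
  [  -0.20    -0.05     1.00     0.00]
  [  -0.25    -0.15    -0.30     1.00]
Compute the cofactors C_ij = (−1)^(i+j)·(3×3 minor ij) of I−A; the adjugate is their transpose:
adj(I−A) = Cᵀ =
  [ 0.505250   0.052500   0.048625   0.007875]
  [ 0.576500   0.990000   0.469375   0.148500]
  [ 0.129875   0.060000   0.503125   0.009000]
  [ 0.251750   0.179625   0.233500   0.496875]
det(I−A) = Σ_j (I−A)_1j·C_1j = (1.00)(0.505250) + (-0.05)(0.576500) + (-0.05)(0.129875) + (0.00)(0.251750) = 0.46993125
(I − A)⁻¹ = adj(I−A) / det(I−A) ≈
  [   1.0752     0.1117     0.1035     0.0168]
  [   1.2268     2.1067     0.9988     0.3160]
  [   0.2764     0.1277     1.0706     0.0192]
  [   0.5357     0.3822     0.4969     1.0573]
The output multiplier for sector j is the column-j sum of the Leontief inverse (I − A)⁻¹ = adj(I−A) / det(I−A).
Column 2 of adj(I−A): (0.052500, 0.990000, 0.060000, 0.179625); det(I−A) = 0.46993125.
m_2 = (0.052500 + 0.990000 + 0.060000 + 0.179625) / 0.46993125 = 1.282125 / 0.46993125 ≈ 2.728.

m_2 = 2.728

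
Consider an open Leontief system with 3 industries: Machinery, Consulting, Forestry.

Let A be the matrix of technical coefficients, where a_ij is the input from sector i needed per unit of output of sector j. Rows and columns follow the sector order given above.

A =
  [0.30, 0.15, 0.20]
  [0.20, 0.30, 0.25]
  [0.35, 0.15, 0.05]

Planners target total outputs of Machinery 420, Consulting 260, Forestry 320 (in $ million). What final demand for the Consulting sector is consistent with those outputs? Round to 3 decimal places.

d_2 = 18.000

I − A =
  [   0.70    -0.15    -0.20]
  [  -0.20     0.70    -0.25]
  [  -0.35    -0.15     0.95]
d = (I − A) x:
  d_1 = (+0.70)·420 + (-0.15)·260 + (-0.20)·320 = 191.000
  d_2 = (-0.20)·420 + (+0.70)·260 + (-0.25)·320 = 18.000
  d_3 = (-0.35)·420 + (-0.15)·260 + (+0.95)·320 = 118.000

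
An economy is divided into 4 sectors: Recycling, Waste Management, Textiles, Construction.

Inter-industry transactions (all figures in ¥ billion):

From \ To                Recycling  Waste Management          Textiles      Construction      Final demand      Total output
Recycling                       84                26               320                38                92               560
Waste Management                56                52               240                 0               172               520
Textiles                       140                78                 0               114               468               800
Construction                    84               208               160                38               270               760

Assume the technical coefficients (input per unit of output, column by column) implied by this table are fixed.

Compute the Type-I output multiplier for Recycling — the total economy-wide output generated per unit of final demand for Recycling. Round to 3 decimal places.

Technical coefficients a_ij = z_ij / X_j:
  a_11 = 84/560 = 0.15, a_21 = 56/560 = 0.10, a_31 = 140/560 = 0.25, a_41 = 84/560 = 0.15
  a_12 = 26/520 = 0.05, a_22 = 52/520 = 0.10, a_32 = 78/520 = 0.15, a_42 = 208/520 = 0.40
  a_13 = 320/800 = 0.40, a_23 = 240/800 = 0.30, a_33 = 0/800 = 0.00, a_43 = 160/800 = 0.20
  a_14 = 38/760 = 0.05, a_24 = 0/760 = 0.00, a_34 = 114/760 = 0.15, a_44 = 38/760 = 0.05
I − A =
  [   0.85    -0.05    -0.40    -0.05]
  [  -0.10     0.90    -0.30     0.00]
  [  -0.25    -0.15     1.00    -0.15]
  [  -0.15    -0.40    -0.20     0.95]
Compute the cofactors C_ij = (−1)^(i+j)·(3×3 minor ij) of I−A; the adjugate is their transpose:
adj(I−A) = Cᵀ =
  [ 0.76725   0.14850   0.37125   0.09900]
  [ 0.17000   0.66800   0.27900   0.05300]
  [ 0.25425   0.18900   0.71325   0.12600]
  [ 0.24625   0.34450   0.32625   0.62200]
det(I−A) = Σ_j (I−A)_1j·C_1j = (0.85)(0.76725) + (-0.05)(0.17000) + (-0.40)(0.25425) + (-0.05)(0.24625) = 0.52965
(I − A)⁻¹ = adj(I−A) / det(I−A) ≈
  [   1.4486     0.2804     0.7009     0.1869]
  [   0.3210     1.2612     0.5268     0.1001]
  [   0.4800     0.3568     1.3466     0.2379]
  [   0.4649     0.6504     0.6160     1.1744]
The output multiplier for sector j is the column-j sum of the Leontief inverse (I − A)⁻¹ = adj(I−A) / det(I−A).
Column 1 of adj(I−A): (0.76725, 0.17000, 0.25425, 0.24625); det(I−A) = 0.52965.
m_1 = (0.76725 + 0.17000 + 0.25425 + 0.24625) / 0.52965 = 1.43775 / 0.52965 ≈ 2.715.

m_1 = 2.715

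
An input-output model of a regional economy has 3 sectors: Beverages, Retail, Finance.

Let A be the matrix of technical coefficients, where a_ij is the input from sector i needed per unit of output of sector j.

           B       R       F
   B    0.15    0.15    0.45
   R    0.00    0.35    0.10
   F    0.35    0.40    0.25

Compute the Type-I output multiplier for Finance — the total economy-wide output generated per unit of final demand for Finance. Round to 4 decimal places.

m_F = 3.4647

I − A =
  [   0.85    -0.15    -0.45]
  [   0.00     0.65    -0.10]
  [  -0.35    -0.40     0.75]
Cofactors of I−A, C_ij = (−1)^(i+j)·(minor ij) (rows/columns in the sector order above):
  C_11 = (0.65)(0.75) − (-0.10)(-0.40) = 0.4475
  C_12 = −[(0.00)(0.75) − (-0.10)(-0.35)] = 0.0350
  C_13 = (0.00)(-0.40) − (0.65)(-0.35) = 0.2275
  C_21 = −[(-0.15)(0.75) − (-0.45)(-0.40)] = 0.2925
  C_22 = (0.85)(0.75) − (-0.45)(-0.35) = 0.4800
  C_23 = −[(0.85)(-0.40) − (-0.15)(-0.35)] = 0.3925
  C_31 = (-0.15)(-0.10) − (-0.45)(0.65) = 0.3075
  C_32 = −[(0.85)(-0.10) − (-0.45)(0.00)] = 0.0850
  C_33 = (0.85)(0.65) − (-0.15)(0.00) = 0.5525
det(I−A) = Σ_j (I−A)_1j·C_1j = (0.85)(0.4475) + (-0.15)(0.0350) + (-0.45)(0.2275) = 0.27275
adj(I−A) = Cᵀ =
  [ 0.4475   0.2925   0.3075]
  [ 0.0350   0.4800   0.0850]
  [ 0.2275   0.3925   0.5525]
(I − A)⁻¹ = adj(I−A) / det(I−A) ≈
  [   1.64070     1.07241     1.12741]
  [   0.12832     1.75985     0.31164]
  [   0.83410     1.43905     2.02566]
The output multiplier for sector j is the column-j sum of the Leontief inverse (I − A)⁻¹ = adj(I−A) / det(I−A).
Column F of adj(I−A): (0.3075, 0.0850, 0.5525); det(I−A) = 0.27275.
m_F = (0.3075 + 0.0850 + 0.5525) / 0.27275 = 0.945 / 0.27275 ≈ 3.4647.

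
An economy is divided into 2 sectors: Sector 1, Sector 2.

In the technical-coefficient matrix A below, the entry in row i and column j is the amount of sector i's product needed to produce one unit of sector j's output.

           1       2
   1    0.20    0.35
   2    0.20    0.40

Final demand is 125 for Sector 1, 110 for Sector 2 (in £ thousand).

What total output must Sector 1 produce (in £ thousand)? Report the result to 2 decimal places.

I − A =
  [   0.80    -0.35]
  [  -0.20     0.60]
det(I−A) = (0.80)(0.60) − (-0.35)(-0.20) = 0.4100
adj(I−A) = [[0.60, 0.35], [0.20, 0.80]]
(I − A)⁻¹ = adj(I−A) / det(I−A) ≈
  [   1.4634     0.8537]
  [   0.4878     1.9512]
x = (I − A)⁻¹ d = adj(I−A)·d / det(I−A), with det(I−A) = 0.4100:
  x_1 = (0.60·125 + 0.35·110) / 0.4100 = 113.50 / 0.4100 ≈ 276.83
  x_2 = (0.20·125 + 0.80·110) / 0.4100 = 113.00 / 0.4100 ≈ 275.61

x_1 = 276.83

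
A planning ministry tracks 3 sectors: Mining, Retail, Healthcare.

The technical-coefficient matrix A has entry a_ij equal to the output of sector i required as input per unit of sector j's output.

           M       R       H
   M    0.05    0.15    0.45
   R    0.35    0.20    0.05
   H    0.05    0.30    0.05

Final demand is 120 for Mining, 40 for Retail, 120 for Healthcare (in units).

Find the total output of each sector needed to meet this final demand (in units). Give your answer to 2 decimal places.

x_M = 244.15, x_R = 168.85, x_H = 192.49

I − A =
  [   0.95    -0.15    -0.45]
  [  -0.35     0.80    -0.05]
  [  -0.05    -0.30     0.95]
Cofactors of I−A, C_ij = (−1)^(i+j)·(minor ij) (rows/columns in the sector order above):
  C_11 = (0.80)(0.95) − (-0.05)(-0.30) = 0.7450
  C_12 = −[(-0.35)(0.95) − (-0.05)(-0.05)] = 0.3350
  C_13 = (-0.35)(-0.30) − (0.80)(-0.05) = 0.1450
  C_21 = −[(-0.15)(0.95) − (-0.45)(-0.30)] = 0.2775
  C_22 = (0.95)(0.95) − (-0.45)(-0.05) = 0.8800
  C_23 = −[(0.95)(-0.30) − (-0.15)(-0.05)] = 0.2925
  C_31 = (-0.15)(-0.05) − (-0.45)(0.80) = 0.3675
  C_32 = −[(0.95)(-0.05) − (-0.45)(-0.35)] = 0.2050
  C_33 = (0.95)(0.80) − (-0.15)(-0.35) = 0.7075
det(I−A) = Σ_j (I−A)_1j·C_1j = (0.95)(0.7450) + (-0.15)(0.3350) + (-0.45)(0.1450) = 0.59225
adj(I−A) = Cᵀ =
  [ 0.7450   0.2775   0.3675]
  [ 0.3350   0.8800   0.2050]
  [ 0.1450   0.2925   0.7075]
(I − A)⁻¹ = adj(I−A) / det(I−A) ≈
  [   1.2579     0.4686     0.6205]
  [   0.5656     1.4859     0.3461]
  [   0.2448     0.4939     1.1946]
x = (I − A)⁻¹ d = adj(I−A)·d / det(I−A), with det(I−A) = 0.59225:
  x_M = (0.7450·120 + 0.2775·40 + 0.3675·120) / 0.59225 = 144.60 / 0.59225 ≈ 244.15
  x_R = (0.3350·120 + 0.8800·40 + 0.2050·120) / 0.59225 = 100.00 / 0.59225 ≈ 168.85
  x_H = (0.1450·120 + 0.2925·40 + 0.7075·120) / 0.59225 = 114.00 / 0.59225 ≈ 192.49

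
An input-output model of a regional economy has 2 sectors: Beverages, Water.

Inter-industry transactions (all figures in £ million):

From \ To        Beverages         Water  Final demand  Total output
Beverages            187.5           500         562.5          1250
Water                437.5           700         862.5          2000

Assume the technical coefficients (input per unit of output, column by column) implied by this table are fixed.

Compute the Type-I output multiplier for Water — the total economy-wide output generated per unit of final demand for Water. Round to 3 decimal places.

Technical coefficients a_ij = z_ij / X_j:
  a_11 = 187.5/1250 = 0.15, a_21 = 437.5/1250 = 0.35
  a_12 = 500/2000 = 0.25, a_22 = 700/2000 = 0.35
I − A =
  [   0.85    -0.25]
  [  -0.35     0.65]
det(I−A) = (0.85)(0.65) − (-0.25)(-0.35) = 0.4650
adj(I−A) = [[0.65, 0.25], [0.35, 0.85]]
(I − A)⁻¹ = adj(I−A) / det(I−A) ≈
  [   1.3978     0.5376]
  [   0.7527     1.8280]
The output multiplier for sector j is the column-j sum of the Leontief inverse (I − A)⁻¹ = adj(I−A) / det(I−A).
Column 2 of adj(I−A): (0.25, 0.85); det(I−A) = 0.4650.
m_2 = (0.25 + 0.85) / 0.4650 = 1.10 / 0.4650 ≈ 2.366.

m_2 = 2.366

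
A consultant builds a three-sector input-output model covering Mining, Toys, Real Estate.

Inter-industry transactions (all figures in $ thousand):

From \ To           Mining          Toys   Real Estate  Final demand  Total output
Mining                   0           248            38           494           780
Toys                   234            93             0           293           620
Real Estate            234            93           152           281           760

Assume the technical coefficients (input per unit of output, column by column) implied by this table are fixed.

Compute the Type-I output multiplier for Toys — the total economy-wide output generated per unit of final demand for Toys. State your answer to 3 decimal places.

m_2 = 2.430

Technical coefficients a_ij = z_ij / X_j:
  a_11 = 0/780 = 0.00, a_21 = 234/780 = 0.30, a_31 = 234/780 = 0.30
  a_12 = 248/620 = 0.40, a_22 = 93/620 = 0.15, a_32 = 93/620 = 0.15
  a_13 = 38/760 = 0.05, a_23 = 0/760 = 0.00, a_33 = 152/760 = 0.20
I − A =
  [   1.00    -0.40    -0.05]
  [  -0.30     0.85     0.00]
  [  -0.30    -0.15     0.80]
Cofactors of I−A, C_ij = (−1)^(i+j)·(minor ij) (rows/columns in the sector order above):
  C_11 = (0.85)(0.80) − (0.00)(-0.15) = 0.6800
  C_12 = −[(-0.30)(0.80) − (0.00)(-0.30)] = 0.2400
  C_13 = (-0.30)(-0.15) − (0.85)(-0.30) = 0.3000
  C_21 = −[(-0.40)(0.80) − (-0.05)(-0.15)] = 0.3275
  C_22 = (1.00)(0.80) − (-0.05)(-0.30) = 0.7850
  C_23 = −[(1.00)(-0.15) − (-0.40)(-0.30)] = 0.2700
  C_31 = (-0.40)(0.00) − (-0.05)(0.85) = 0.0425
  C_32 = −[(1.00)(0.00) − (-0.05)(-0.30)] = 0.0150
  C_33 = (1.00)(0.85) − (-0.40)(-0.30) = 0.7300
det(I−A) = Σ_j (I−A)_1j·C_1j = (1.00)(0.6800) + (-0.40)(0.2400) + (-0.05)(0.3000) = 0.5690
adj(I−A) = Cᵀ =
  [ 0.6800   0.3275   0.0425]
  [ 0.2400   0.7850   0.0150]
  [ 0.3000   0.2700   0.7300]
(I − A)⁻¹ = adj(I−A) / det(I−A) ≈
  [   1.1951     0.5756     0.0747]
  [   0.4218     1.3796     0.0264]
  [   0.5272     0.4745     1.2830]
The output multiplier for sector j is the column-j sum of the Leontief inverse (I − A)⁻¹ = adj(I−A) / det(I−A).
Column 2 of adj(I−A): (0.3275, 0.7850, 0.2700); det(I−A) = 0.5690.
m_2 = (0.3275 + 0.7850 + 0.2700) / 0.5690 = 1.3825 / 0.5690 ≈ 2.430.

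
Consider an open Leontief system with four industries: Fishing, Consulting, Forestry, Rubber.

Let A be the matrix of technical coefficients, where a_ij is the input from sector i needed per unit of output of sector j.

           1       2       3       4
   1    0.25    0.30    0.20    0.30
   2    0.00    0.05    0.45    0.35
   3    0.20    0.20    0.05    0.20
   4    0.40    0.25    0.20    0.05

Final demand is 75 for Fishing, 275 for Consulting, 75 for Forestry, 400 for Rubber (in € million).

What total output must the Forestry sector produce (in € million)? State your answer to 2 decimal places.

x_3 = 1102.24

I − A =
  [   0.75    -0.30    -0.20    -0.30]
  [   0.00     0.95    -0.45    -0.35]
  [  -0.20    -0.20     0.95    -0.20]
  [  -0.40    -0.25    -0.20     0.95]
Compute the cofactors C_ij = (−1)^(i+j)·(3×3 minor ij) of I−A; the adjugate is their transpose:
adj(I−A) = Cᵀ =
  [ 0.614250   0.390000   0.403000   0.422500]
  [ 0.268500   0.466875   0.347125   0.329875]
  [ 0.267000   0.252000   0.455250   0.273000]
  [ 0.385500   0.340125   0.356875   0.544375]
det(I−A) = Σ_j (I−A)_1j·C_1j = (0.75)(0.614250) + (-0.30)(0.268500) + (-0.20)(0.267000) + (-0.30)(0.385500) = 0.2110875
(I − A)⁻¹ = adj(I−A) / det(I−A) ≈
  [   2.9099     1.8476     1.9092     2.0015]
  [   1.2720     2.2118     1.6445     1.5627]
  [   1.2649     1.1938     2.1567     1.2933]
  [   1.8263     1.6113     1.6906     2.5789]
x = (I − A)⁻¹ d = adj(I−A)·d / det(I−A), with det(I−A) = 0.2110875:
  x_1 = (0.614250·75 + 0.390000·275 + 0.403000·75 + 0.422500·400) / 0.2110875 = 352.54375 / 0.2110875 ≈ 1670.13
  x_2 = (0.268500·75 + 0.466875·275 + 0.347125·75 + 0.329875·400) / 0.2110875 = 306.5125 / 0.2110875 ≈ 1452.06
  x_3 = (0.267000·75 + 0.252000·275 + 0.455250·75 + 0.273000·400) / 0.2110875 = 232.66875 / 0.2110875 ≈ 1102.24
  x_4 = (0.385500·75 + 0.340125·275 + 0.356875·75 + 0.544375·400) / 0.2110875 = 366.9625 / 0.2110875 ≈ 1738.44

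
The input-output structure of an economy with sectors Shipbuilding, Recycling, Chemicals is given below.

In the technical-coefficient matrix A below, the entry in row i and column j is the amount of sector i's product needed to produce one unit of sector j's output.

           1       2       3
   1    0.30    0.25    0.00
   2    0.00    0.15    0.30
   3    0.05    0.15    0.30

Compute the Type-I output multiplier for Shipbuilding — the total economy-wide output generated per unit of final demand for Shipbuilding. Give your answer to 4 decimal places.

I − A =
  [   0.70    -0.25     0.00]
  [   0.00     0.85    -0.30]
  [  -0.05    -0.15     0.70]
Cofactors of I−A, C_ij = (−1)^(i+j)·(minor ij) (rows/columns in the sector order above):
  C_11 = (0.85)(0.70) − (-0.30)(-0.15) = 0.5500
  C_12 = −[(0.00)(0.70) − (-0.30)(-0.05)] = 0.0150
  C_13 = (0.00)(-0.15) − (0.85)(-0.05) = 0.0425
  C_21 = −[(-0.25)(0.70) − (0.00)(-0.15)] = 0.1750
  C_22 = (0.70)(0.70) − (0.00)(-0.05) = 0.4900
  C_23 = −[(0.70)(-0.15) − (-0.25)(-0.05)] = 0.1175
  C_31 = (-0.25)(-0.30) − (0.00)(0.85) = 0.0750
  C_32 = −[(0.70)(-0.30) − (0.00)(0.00)] = 0.2100
  C_33 = (0.70)(0.85) − (-0.25)(0.00) = 0.5950
det(I−A) = Σ_j (I−A)_1j·C_1j = (0.70)(0.5500) + (-0.25)(0.0150) + (0.00)(0.0425) = 0.38125
adj(I−A) = Cᵀ =
  [ 0.5500   0.1750   0.0750]
  [ 0.0150   0.4900   0.2100]
  [ 0.0425   0.1175   0.5950]
(I − A)⁻¹ = adj(I−A) / det(I−A) ≈
  [   1.44262     0.45902     0.19672]
  [   0.03934     1.28525     0.55082]
  [   0.11148     0.30820     1.56066]
The output multiplier for sector j is the column-j sum of the Leontief inverse (I − A)⁻¹ = adj(I−A) / det(I−A).
Column 1 of adj(I−A): (0.5500, 0.0150, 0.0425); det(I−A) = 0.38125.
m_1 = (0.5500 + 0.0150 + 0.0425) / 0.38125 = 0.6075 / 0.38125 ≈ 1.5934.

m_1 = 1.5934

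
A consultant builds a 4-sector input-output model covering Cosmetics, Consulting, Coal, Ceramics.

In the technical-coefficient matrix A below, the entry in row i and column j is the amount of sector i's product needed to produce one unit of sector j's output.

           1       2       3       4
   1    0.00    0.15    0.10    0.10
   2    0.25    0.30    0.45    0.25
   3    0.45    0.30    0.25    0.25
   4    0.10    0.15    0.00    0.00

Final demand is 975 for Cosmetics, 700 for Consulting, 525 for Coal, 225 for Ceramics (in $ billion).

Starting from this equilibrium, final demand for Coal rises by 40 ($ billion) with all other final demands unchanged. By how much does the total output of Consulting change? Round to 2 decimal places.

Δx_2 = 81.73

I − A =
  [   1.00    -0.15    -0.10    -0.10]
  [  -0.25     0.70    -0.45    -0.25]
  [  -0.45    -0.30     0.75    -0.25]
  [  -0.10    -0.15     0.00     1.00]
Compute the cofactors C_ij = (−1)^(i+j)·(3×3 minor ij) of I−A; the adjugate is their transpose:
adj(I−A) = Cᵀ =
  [ 0.3450   0.1575   0.1405   0.1090]
  [ 0.4200   0.6950   0.4730   0.3340]
  [ 0.4075   0.4125   0.6105   0.2965]
  [ 0.0975   0.1200   0.0850   0.2925]
det(I−A) = Σ_j (I−A)_1j·C_1j = (1.00)(0.3450) + (-0.15)(0.4200) + (-0.10)(0.4075) + (-0.10)(0.0975) = 0.2315
(I − A)⁻¹ = adj(I−A) / det(I−A) ≈
  [   1.4903     0.6803     0.6069     0.4708]
  [   1.8143     3.0022     2.0432     1.4428]
  [   1.7603     1.7819     2.6371     1.2808]
  [   0.4212     0.5184     0.3672     1.2635]
Δx = (I − A)⁻¹ Δd with Δd having +40 in the Coal component and 0 elsewhere.
So Δx_2 = L_23 · (+40), where L_23 = adj(I−A)_23 / det(I−A) = 0.4730 / 0.2315.
Δx_2 = 0.4730 × (+40) / 0.2315 = 18.92 / 0.2315 ≈ 81.73.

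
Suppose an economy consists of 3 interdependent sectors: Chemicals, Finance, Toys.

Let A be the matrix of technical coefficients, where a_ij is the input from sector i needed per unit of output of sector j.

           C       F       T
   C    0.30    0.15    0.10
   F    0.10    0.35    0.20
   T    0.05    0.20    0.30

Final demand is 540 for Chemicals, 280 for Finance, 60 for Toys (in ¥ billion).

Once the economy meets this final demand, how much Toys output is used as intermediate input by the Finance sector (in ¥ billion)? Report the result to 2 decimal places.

z_TF = 137.60

I − A =
  [   0.70    -0.15    -0.10]
  [  -0.10     0.65    -0.20]
  [  -0.05    -0.20     0.70]
Cofactors of I−A, C_ij = (−1)^(i+j)·(minor ij) (rows/columns in the sector order above):
  C_11 = (0.65)(0.70) − (-0.20)(-0.20) = 0.4150
  C_12 = −[(-0.10)(0.70) − (-0.20)(-0.05)] = 0.0800
  C_13 = (-0.10)(-0.20) − (0.65)(-0.05) = 0.0525
  C_21 = −[(-0.15)(0.70) − (-0.10)(-0.20)] = 0.1250
  C_22 = (0.70)(0.70) − (-0.10)(-0.05) = 0.4850
  C_23 = −[(0.70)(-0.20) − (-0.15)(-0.05)] = 0.1475
  C_31 = (-0.15)(-0.20) − (-0.10)(0.65) = 0.0950
  C_32 = −[(0.70)(-0.20) − (-0.10)(-0.10)] = 0.1500
  C_33 = (0.70)(0.65) − (-0.15)(-0.10) = 0.4400
det(I−A) = Σ_j (I−A)_1j·C_1j = (0.70)(0.4150) + (-0.15)(0.0800) + (-0.10)(0.0525) = 0.27325
adj(I−A) = Cᵀ =
  [ 0.4150   0.1250   0.0950]
  [ 0.0800   0.4850   0.1500]
  [ 0.0525   0.1475   0.4400]
(I − A)⁻¹ = adj(I−A) / det(I−A) ≈
  [   1.5188     0.4575     0.3477]
  [   0.2928     1.7749     0.5489]
  [   0.1921     0.5398     1.6102]
First solve x = (I − A)⁻¹ d = adj(I−A)·d / det(I−A); in particular x_F = (0.0800·540 + 0.4850·280 + 0.1500·60) / 0.27325 = 188.00 / 0.27325 ≈ 688.0146.
Intermediate flow from T to F: z_TF = a_TF · x_F = 0.20 × 188.00 / 0.27325 = 37.60 / 0.27325 ≈ 137.60.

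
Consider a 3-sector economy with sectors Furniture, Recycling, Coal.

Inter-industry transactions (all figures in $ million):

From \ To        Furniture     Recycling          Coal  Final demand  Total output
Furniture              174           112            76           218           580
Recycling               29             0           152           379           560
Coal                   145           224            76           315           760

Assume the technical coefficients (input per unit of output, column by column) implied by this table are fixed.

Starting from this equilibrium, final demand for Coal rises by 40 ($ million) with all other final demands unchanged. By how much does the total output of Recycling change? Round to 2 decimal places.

Δx_2 = 10.98

Technical coefficients a_ij = z_ij / X_j:
  a_11 = 174/580 = 0.30, a_21 = 29/580 = 0.05, a_31 = 145/580 = 0.25
  a_12 = 112/560 = 0.20, a_22 = 0/560 = 0.00, a_32 = 224/560 = 0.40
  a_13 = 76/760 = 0.10, a_23 = 152/760 = 0.20, a_33 = 76/760 = 0.10
I − A =
  [   0.70    -0.20    -0.10]
  [  -0.05     1.00    -0.20]
  [  -0.25    -0.40     0.90]
Cofactors of I−A, C_ij = (−1)^(i+j)·(minor ij) (rows/columns in the sector order above):
  C_11 = (1.00)(0.90) − (-0.20)(-0.40) = 0.8200
  C_12 = −[(-0.05)(0.90) − (-0.20)(-0.25)] = 0.0950
  C_13 = (-0.05)(-0.40) − (1.00)(-0.25) = 0.2700
  C_21 = −[(-0.20)(0.90) − (-0.10)(-0.40)] = 0.2200
  C_22 = (0.70)(0.90) − (-0.10)(-0.25) = 0.6050
  C_23 = −[(0.70)(-0.40) − (-0.20)(-0.25)] = 0.3300
  C_31 = (-0.20)(-0.20) − (-0.10)(1.00) = 0.1400
  C_32 = −[(0.70)(-0.20) − (-0.10)(-0.05)] = 0.1450
  C_33 = (0.70)(1.00) − (-0.20)(-0.05) = 0.6900
det(I−A) = Σ_j (I−A)_1j·C_1j = (0.70)(0.8200) + (-0.20)(0.0950) + (-0.10)(0.2700) = 0.5280
adj(I−A) = Cᵀ =
  [ 0.8200   0.2200   0.1400]
  [ 0.0950   0.6050   0.1450]
  [ 0.2700   0.3300   0.6900]
(I − A)⁻¹ = adj(I−A) / det(I−A) ≈
  [   1.5530     0.4167     0.2652]
  [   0.1799     1.1458     0.2746]
  [   0.5114     0.6250     1.3068]
Δx = (I − A)⁻¹ Δd with Δd having +40 in the Coal component and 0 elsewhere.
So Δx_2 = L_23 · (+40), where L_23 = adj(I−A)_23 / det(I−A) = 0.1450 / 0.5280.
Δx_2 = 0.1450 × (+40) / 0.5280 = 5.80 / 0.5280 ≈ 10.98.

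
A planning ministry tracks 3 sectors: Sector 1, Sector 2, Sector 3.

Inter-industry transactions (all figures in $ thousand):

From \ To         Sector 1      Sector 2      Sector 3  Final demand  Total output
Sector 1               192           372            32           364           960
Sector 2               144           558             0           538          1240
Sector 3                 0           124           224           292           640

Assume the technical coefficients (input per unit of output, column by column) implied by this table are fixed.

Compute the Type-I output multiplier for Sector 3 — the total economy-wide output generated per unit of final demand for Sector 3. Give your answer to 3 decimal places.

Technical coefficients a_ij = z_ij / X_j:
  a_11 = 192/960 = 0.20, a_21 = 144/960 = 0.15, a_31 = 0/960 = 0.00
  a_12 = 372/1240 = 0.30, a_22 = 558/1240 = 0.45, a_32 = 124/1240 = 0.10
  a_13 = 32/640 = 0.05, a_23 = 0/640 = 0.00, a_33 = 224/640 = 0.35
I − A =
  [   0.80    -0.30    -0.05]
  [  -0.15     0.55     0.00]
  [   0.00    -0.10     0.65]
Cofactors of I−A, C_ij = (−1)^(i+j)·(minor ij) (rows/columns in the sector order above):
  C_11 = (0.55)(0.65) − (0.00)(-0.10) = 0.3575
  C_12 = −[(-0.15)(0.65) − (0.00)(0.00)] = 0.0975
  C_13 = (-0.15)(-0.10) − (0.55)(0.00) = 0.0150
  C_21 = −[(-0.30)(0.65) − (-0.05)(-0.10)] = 0.2000
  C_22 = (0.80)(0.65) − (-0.05)(0.00) = 0.5200
  C_23 = −[(0.80)(-0.10) − (-0.30)(0.00)] = 0.0800
  C_31 = (-0.30)(0.00) − (-0.05)(0.55) = 0.0275
  C_32 = −[(0.80)(0.00) − (-0.05)(-0.15)] = 0.0075
  C_33 = (0.80)(0.55) − (-0.30)(-0.15) = 0.3950
det(I−A) = Σ_j (I−A)_1j·C_1j = (0.80)(0.3575) + (-0.30)(0.0975) + (-0.05)(0.0150) = 0.2560
adj(I−A) = Cᵀ =
  [ 0.3575   0.2000   0.0275]
  [ 0.0975   0.5200   0.0075]
  [ 0.0150   0.0800   0.3950]
(I − A)⁻¹ = adj(I−A) / det(I−A) ≈
  [   1.3965     0.7813     0.1074]
  [   0.3809     2.0313     0.0293]
  [   0.0586     0.3125     1.5430]
The output multiplier for sector j is the column-j sum of the Leontief inverse (I − A)⁻¹ = adj(I−A) / det(I−A).
Column 3 of adj(I−A): (0.0275, 0.0075, 0.3950); det(I−A) = 0.2560.
m_3 = (0.0275 + 0.0075 + 0.3950) / 0.2560 = 0.43 / 0.2560 ≈ 1.680.

m_3 = 1.680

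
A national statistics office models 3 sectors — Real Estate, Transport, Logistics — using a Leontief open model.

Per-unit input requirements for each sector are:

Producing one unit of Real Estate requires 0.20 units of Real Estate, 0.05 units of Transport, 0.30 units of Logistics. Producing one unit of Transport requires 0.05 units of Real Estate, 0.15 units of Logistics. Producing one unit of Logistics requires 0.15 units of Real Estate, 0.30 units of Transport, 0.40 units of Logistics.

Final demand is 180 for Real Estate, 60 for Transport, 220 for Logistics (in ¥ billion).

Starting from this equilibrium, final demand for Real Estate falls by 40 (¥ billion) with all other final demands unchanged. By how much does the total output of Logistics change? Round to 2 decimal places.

I − A =
  [   0.80    -0.05    -0.15]
  [  -0.05     1.00    -0.30]
  [  -0.30    -0.15     0.60]
Cofactors of I−A, C_ij = (−1)^(i+j)·(minor ij) (rows/columns in the sector order above):
  C_11 = (1.00)(0.60) − (-0.30)(-0.15) = 0.5550
  C_12 = −[(-0.05)(0.60) − (-0.30)(-0.30)] = 0.1200
  C_13 = (-0.05)(-0.15) − (1.00)(-0.30) = 0.3075
  C_21 = −[(-0.05)(0.60) − (-0.15)(-0.15)] = 0.0525
  C_22 = (0.80)(0.60) − (-0.15)(-0.30) = 0.4350
  C_23 = −[(0.80)(-0.15) − (-0.05)(-0.30)] = 0.1350
  C_31 = (-0.05)(-0.30) − (-0.15)(1.00) = 0.1650
  C_32 = −[(0.80)(-0.30) − (-0.15)(-0.05)] = 0.2475
  C_33 = (0.80)(1.00) − (-0.05)(-0.05) = 0.7975
det(I−A) = Σ_j (I−A)_1j·C_1j = (0.80)(0.5550) + (-0.05)(0.1200) + (-0.15)(0.3075) = 0.391875
adj(I−A) = Cᵀ =
  [ 0.5550   0.0525   0.1650]
  [ 0.1200   0.4350   0.2475]
  [ 0.3075   0.1350   0.7975]
(I − A)⁻¹ = adj(I−A) / det(I−A) ≈
  [   1.4163     0.1340     0.4211]
  [   0.3062     1.1100     0.6316]
  [   0.7847     0.3445     2.0351]
Δx = (I − A)⁻¹ Δd with Δd having -40 in the Real Estate component and 0 elsewhere.
So Δx_L = L_LR · (-40), where L_LR = adj(I−A)_LR / det(I−A) = 0.3075 / 0.391875.
Δx_L = 0.3075 × (-40) / 0.391875 = -12.30 / 0.391875 ≈ -31.39.

Δx_L = -31.39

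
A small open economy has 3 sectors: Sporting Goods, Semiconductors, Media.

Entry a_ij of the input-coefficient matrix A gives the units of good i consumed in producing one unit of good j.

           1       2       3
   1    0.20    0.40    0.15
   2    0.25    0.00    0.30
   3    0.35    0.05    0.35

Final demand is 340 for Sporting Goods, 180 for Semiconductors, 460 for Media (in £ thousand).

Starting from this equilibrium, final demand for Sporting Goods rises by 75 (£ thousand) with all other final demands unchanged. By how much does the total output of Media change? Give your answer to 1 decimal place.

I − A =
  [   0.80    -0.40    -0.15]
  [  -0.25     1.00    -0.30]
  [  -0.35    -0.05     0.65]
Cofactors of I−A, C_ij = (−1)^(i+j)·(minor ij) (rows/columns in the sector order above):
  C_11 = (1.00)(0.65) − (-0.30)(-0.05) = 0.6350
  C_12 = −[(-0.25)(0.65) − (-0.30)(-0.35)] = 0.2675
  C_13 = (-0.25)(-0.05) − (1.00)(-0.35) = 0.3625
  C_21 = −[(-0.40)(0.65) − (-0.15)(-0.05)] = 0.2675
  C_22 = (0.80)(0.65) − (-0.15)(-0.35) = 0.4675
  C_23 = −[(0.80)(-0.05) − (-0.40)(-0.35)] = 0.1800
  C_31 = (-0.40)(-0.30) − (-0.15)(1.00) = 0.2700
  C_32 = −[(0.80)(-0.30) − (-0.15)(-0.25)] = 0.2775
  C_33 = (0.80)(1.00) − (-0.40)(-0.25) = 0.7000
det(I−A) = Σ_j (I−A)_1j·C_1j = (0.80)(0.6350) + (-0.40)(0.2675) + (-0.15)(0.3625) = 0.346625
adj(I−A) = Cᵀ =
  [ 0.6350   0.2675   0.2700]
  [ 0.2675   0.4675   0.2775]
  [ 0.3625   0.1800   0.7000]
(I − A)⁻¹ = adj(I−A) / det(I−A) ≈
  [   1.8320     0.7717     0.7789]
  [   0.7717     1.3487     0.8006]
  [   1.0458     0.5193     2.0195]
Δx = (I − A)⁻¹ Δd with Δd having +75 in the Sporting Goods component and 0 elsewhere.
So Δx_3 = L_31 · (+75), where L_31 = adj(I−A)_31 / det(I−A) = 0.3625 / 0.346625.
Δx_3 = 0.3625 × (+75) / 0.346625 = 27.1875 / 0.346625 ≈ 78.4.

Δx_3 = 78.4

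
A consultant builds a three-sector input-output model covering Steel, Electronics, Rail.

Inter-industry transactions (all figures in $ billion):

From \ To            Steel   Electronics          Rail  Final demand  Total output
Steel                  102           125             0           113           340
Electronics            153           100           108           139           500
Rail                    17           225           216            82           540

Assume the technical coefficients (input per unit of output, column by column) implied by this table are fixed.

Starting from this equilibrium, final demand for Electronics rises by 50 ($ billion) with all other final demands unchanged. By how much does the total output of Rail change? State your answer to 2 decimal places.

Technical coefficients a_ij = z_ij / X_j:
  a_11 = 102/340 = 0.30, a_21 = 153/340 = 0.45, a_31 = 17/340 = 0.05
  a_12 = 125/500 = 0.25, a_22 = 100/500 = 0.20, a_32 = 225/500 = 0.45
  a_13 = 0/540 = 0.00, a_23 = 108/540 = 0.20, a_33 = 216/540 = 0.40
I − A =
  [   0.70    -0.25     0.00]
  [  -0.45     0.80    -0.20]
  [  -0.05    -0.45     0.60]
Cofactors of I−A, C_ij = (−1)^(i+j)·(minor ij) (rows/columns in the sector order above):
  C_11 = (0.80)(0.60) − (-0.20)(-0.45) = 0.3900
  C_12 = −[(-0.45)(0.60) − (-0.20)(-0.05)] = 0.2800
  C_13 = (-0.45)(-0.45) − (0.80)(-0.05) = 0.2425
  C_21 = −[(-0.25)(0.60) − (0.00)(-0.45)] = 0.1500
  C_22 = (0.70)(0.60) − (0.00)(-0.05) = 0.4200
  C_23 = −[(0.70)(-0.45) − (-0.25)(-0.05)] = 0.3275
  C_31 = (-0.25)(-0.20) − (0.00)(0.80) = 0.0500
  C_32 = −[(0.70)(-0.20) − (0.00)(-0.45)] = 0.1400
  C_33 = (0.70)(0.80) − (-0.25)(-0.45) = 0.4475
det(I−A) = Σ_j (I−A)_1j·C_1j = (0.70)(0.3900) + (-0.25)(0.2800) + (0.00)(0.2425) = 0.2030
adj(I−A) = Cᵀ =
  [ 0.3900   0.1500   0.0500]
  [ 0.2800   0.4200   0.1400]
  [ 0.2425   0.3275   0.4475]
(I − A)⁻¹ = adj(I−A) / det(I−A) ≈
  [   1.9212     0.7389     0.2463]
  [   1.3793     2.0690     0.6897]
  [   1.1946     1.6133     2.2044]
Δx = (I − A)⁻¹ Δd with Δd having +50 in the Electronics component and 0 elsewhere.
So Δx_3 = L_32 · (+50), where L_32 = adj(I−A)_32 / det(I−A) = 0.3275 / 0.2030.
Δx_3 = 0.3275 × (+50) / 0.2030 = 16.375 / 0.2030 ≈ 80.67.

Δx_3 = 80.67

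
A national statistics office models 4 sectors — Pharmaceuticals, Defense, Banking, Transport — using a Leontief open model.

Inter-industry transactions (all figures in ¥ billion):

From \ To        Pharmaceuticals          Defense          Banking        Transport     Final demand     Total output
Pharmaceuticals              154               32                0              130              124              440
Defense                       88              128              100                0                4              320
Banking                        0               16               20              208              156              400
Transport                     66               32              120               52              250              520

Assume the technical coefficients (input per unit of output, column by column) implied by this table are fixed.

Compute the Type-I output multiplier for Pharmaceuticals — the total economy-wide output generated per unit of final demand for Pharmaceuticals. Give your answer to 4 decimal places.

Technical coefficients a_ij = z_ij / X_j:
  a_PP = 154/440 = 0.35, a_DP = 88/440 = 0.20, a_BP = 0/440 = 0.00, a_TP = 66/440 = 0.15
  a_PD = 32/320 = 0.10, a_DD = 128/320 = 0.40, a_BD = 16/320 = 0.05, a_TD = 32/320 = 0.10
  a_PB = 0/400 = 0.00, a_DB = 100/400 = 0.25, a_BB = 20/400 = 0.05, a_TB = 120/400 = 0.30
  a_PT = 130/520 = 0.25, a_DT = 0/520 = 0.00, a_BT = 208/520 = 0.40, a_TT = 52/520 = 0.10
I − A =
  [   0.65    -0.10     0.00    -0.25]
  [  -0.20     0.60    -0.25     0.00]
  [   0.00    -0.05     0.95    -0.40]
  [  -0.15    -0.10    -0.30     0.90]
Compute the cofactors C_ij = (−1)^(i+j)·(3×3 minor ij) of I−A; the adjugate is their transpose:
adj(I−A) = Cᵀ =
  [ 0.419750   0.101000   0.073750   0.149375]
  [ 0.162000   0.442125   0.151875   0.112500]
  [ 0.053000   0.059375   0.305500   0.150500]
  [ 0.105625   0.085750   0.131000   0.343375]
det(I−A) = Σ_j (I−A)_1j·C_1j = (0.65)(0.419750) + (-0.10)(0.162000) + (0.00)(0.053000) + (-0.25)(0.105625) = 0.23023125
(I − A)⁻¹ = adj(I−A) / det(I−A) ≈
  [   1.82317     0.43869     0.32033     0.64880]
  [   0.70364     1.92035     0.65966     0.48864]
  [   0.23020     0.25789     1.32693     0.65369]
  [   0.45878     0.37245     0.56899     1.49144]
The output multiplier for sector j is the column-j sum of the Leontief inverse (I − A)⁻¹ = adj(I−A) / det(I−A).
Column P of adj(I−A): (0.419750, 0.162000, 0.053000, 0.105625); det(I−A) = 0.23023125.
m_P = (0.419750 + 0.162000 + 0.053000 + 0.105625) / 0.23023125 = 0.740375 / 0.23023125 ≈ 3.2158.

m_P = 3.2158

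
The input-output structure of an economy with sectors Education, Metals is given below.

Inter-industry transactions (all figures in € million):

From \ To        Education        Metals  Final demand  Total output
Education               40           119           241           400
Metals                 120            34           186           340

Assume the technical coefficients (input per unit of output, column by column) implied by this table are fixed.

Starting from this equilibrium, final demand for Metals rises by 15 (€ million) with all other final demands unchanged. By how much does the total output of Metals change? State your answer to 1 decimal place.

Technical coefficients a_ij = z_ij / X_j:
  a_11 = 40/400 = 0.10, a_21 = 120/400 = 0.30
  a_12 = 119/340 = 0.35, a_22 = 34/340 = 0.10
I − A =
  [   0.90    -0.35]
  [  -0.30     0.90]
det(I−A) = (0.90)(0.90) − (-0.35)(-0.30) = 0.7050
adj(I−A) = [[0.90, 0.35], [0.30, 0.90]]
(I − A)⁻¹ = adj(I−A) / det(I−A) ≈
  [   1.2766     0.4965]
  [   0.4255     1.2766]
Δx = (I − A)⁻¹ Δd with Δd having +15 in the Metals component and 0 elsewhere.
So Δx_2 = L_22 · (+15), where L_22 = adj(I−A)_22 / det(I−A) = 0.90 / 0.7050.
Δx_2 = 0.90 × (+15) / 0.7050 = 13.50 / 0.7050 ≈ 19.1.

Δx_2 = 19.1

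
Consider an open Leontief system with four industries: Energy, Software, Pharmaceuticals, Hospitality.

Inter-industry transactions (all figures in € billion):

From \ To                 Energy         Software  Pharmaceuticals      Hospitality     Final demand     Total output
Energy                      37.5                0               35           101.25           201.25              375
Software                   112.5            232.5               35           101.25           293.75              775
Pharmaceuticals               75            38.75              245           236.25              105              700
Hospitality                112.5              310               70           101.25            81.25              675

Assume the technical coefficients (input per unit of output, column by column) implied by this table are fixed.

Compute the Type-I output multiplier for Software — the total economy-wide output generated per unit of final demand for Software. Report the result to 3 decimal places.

m_2 = 3.733

Technical coefficients a_ij = z_ij / X_j:
  a_11 = 37.5/375 = 0.10, a_21 = 112.5/375 = 0.30, a_31 = 75/375 = 0.20, a_41 = 112.5/375 = 0.30
  a_12 = 0/775 = 0.00, a_22 = 232.5/775 = 0.30, a_32 = 38.75/775 = 0.05, a_42 = 310/775 = 0.40
  a_13 = 35/700 = 0.05, a_23 = 35/700 = 0.05, a_33 = 245/700 = 0.35, a_43 = 70/700 = 0.10
  a_14 = 101.25/675 = 0.15, a_24 = 101.25/675 = 0.15, a_34 = 236.25/675 = 0.35, a_44 = 101.25/675 = 0.15
I − A =
  [   0.90     0.00    -0.05    -0.15]
  [  -0.30     0.70    -0.05    -0.15]
  [  -0.20    -0.05     0.65    -0.35]
  [  -0.30    -0.40    -0.10     0.85]
Compute the cofactors C_ij = (−1)^(i+j)·(3×3 minor ij) of I−A; the adjugate is their transpose:
adj(I−A) = Cᵀ =
  [ 0.313375   0.048875   0.040250   0.080500]
  [ 0.201250   0.419750   0.069000   0.138000]
  [ 0.237500   0.174000   0.432000   0.250500]
  [ 0.233250   0.235250   0.097500   0.399500]
det(I−A) = Σ_j (I−A)_1j·C_1j = (0.90)(0.313375) + (0.00)(0.201250) + (-0.05)(0.237500) + (-0.15)(0.233250) = 0.235175
(I − A)⁻¹ = adj(I−A) / det(I−A) ≈
  [   1.3325     0.2078     0.1711     0.3423]
  [   0.8557     1.7848     0.2934     0.5868]
  [   1.0099     0.7399     1.8369     1.0652]
  [   0.9918     1.0003     0.4146     1.6987]
The output multiplier for sector j is the column-j sum of the Leontief inverse (I − A)⁻¹ = adj(I−A) / det(I−A).
Column 2 of adj(I−A): (0.048875, 0.419750, 0.174000, 0.235250); det(I−A) = 0.235175.
m_2 = (0.048875 + 0.419750 + 0.174000 + 0.235250) / 0.235175 = 0.877875 / 0.235175 ≈ 3.733.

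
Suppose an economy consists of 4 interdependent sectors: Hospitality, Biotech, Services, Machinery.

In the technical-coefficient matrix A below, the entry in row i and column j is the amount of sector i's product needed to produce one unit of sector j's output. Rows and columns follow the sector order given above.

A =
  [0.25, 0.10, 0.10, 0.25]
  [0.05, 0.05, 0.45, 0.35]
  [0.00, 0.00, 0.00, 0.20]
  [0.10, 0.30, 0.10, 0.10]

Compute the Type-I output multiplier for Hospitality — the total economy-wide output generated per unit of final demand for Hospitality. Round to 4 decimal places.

m_1 = 1.8876

I − A =
  [   0.75    -0.10    -0.10    -0.25]
  [  -0.05     0.95    -0.45    -0.35]
  [   0.00     0.00     1.00    -0.20]
  [  -0.10    -0.30    -0.10     0.90]
Compute the cofactors C_ij = (−1)^(i+j)·(3×3 minor ij) of I−A; the adjugate is their transpose:
adj(I−A) = Cᵀ =
  [ 0.7040   0.1690   0.1765   0.3005]
  [ 0.0880   0.6330   0.3280   0.3435]
  [ 0.0220   0.0470   0.5270   0.1415]
  [ 0.1100   0.2350   0.1875   0.7075]
det(I−A) = Σ_j (I−A)_1j·C_1j = (0.75)(0.7040) + (-0.10)(0.0880) + (-0.10)(0.0220) + (-0.25)(0.1100) = 0.4895
(I − A)⁻¹ = adj(I−A) / det(I−A) ≈
  [   1.43820     0.34525     0.36057     0.61389]
  [   0.17978     1.29316     0.67007     0.70174]
  [   0.04494     0.09602     1.07661     0.28907]
  [   0.22472     0.48008     0.38304     1.44535]
The output multiplier for sector j is the column-j sum of the Leontief inverse (I − A)⁻¹ = adj(I−A) / det(I−A).
Column 1 of adj(I−A): (0.7040, 0.0880, 0.0220, 0.1100); det(I−A) = 0.4895.
m_1 = (0.7040 + 0.0880 + 0.0220 + 0.1100) / 0.4895 = 0.924 / 0.4895 ≈ 1.8876.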